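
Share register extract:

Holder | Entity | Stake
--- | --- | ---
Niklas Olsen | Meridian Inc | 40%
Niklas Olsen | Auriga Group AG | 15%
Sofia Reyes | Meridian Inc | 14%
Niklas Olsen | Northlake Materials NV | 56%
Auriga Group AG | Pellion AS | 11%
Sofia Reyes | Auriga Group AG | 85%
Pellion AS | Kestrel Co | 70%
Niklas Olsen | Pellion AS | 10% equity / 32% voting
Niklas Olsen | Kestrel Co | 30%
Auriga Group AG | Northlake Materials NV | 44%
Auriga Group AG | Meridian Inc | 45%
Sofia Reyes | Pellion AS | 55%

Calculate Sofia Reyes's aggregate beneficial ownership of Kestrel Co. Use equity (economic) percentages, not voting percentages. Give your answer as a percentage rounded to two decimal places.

45.05%

Sofia reaches Kestrel along 2 paths.
Via Pellion: 55% × 70% = 38.5%.
Via Auriga → Pellion: 85% × 11% × 70% = 6.545%.
Total: 38.5% + 6.545% = 45.045%.
Rounded: 45.05%.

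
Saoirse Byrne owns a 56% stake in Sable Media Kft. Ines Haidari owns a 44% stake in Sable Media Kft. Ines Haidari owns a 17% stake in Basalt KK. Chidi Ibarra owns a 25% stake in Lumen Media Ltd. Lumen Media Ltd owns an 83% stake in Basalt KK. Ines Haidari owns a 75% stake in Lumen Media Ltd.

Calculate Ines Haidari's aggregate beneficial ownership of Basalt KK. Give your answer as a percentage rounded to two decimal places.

79.25%

Ines reaches Basalt along 2 paths.
Via Lumen: 75% × 83% = 62.25%.
Direct stake: 17% = 17%.
Total: 62.25% + 17% = 79.25%.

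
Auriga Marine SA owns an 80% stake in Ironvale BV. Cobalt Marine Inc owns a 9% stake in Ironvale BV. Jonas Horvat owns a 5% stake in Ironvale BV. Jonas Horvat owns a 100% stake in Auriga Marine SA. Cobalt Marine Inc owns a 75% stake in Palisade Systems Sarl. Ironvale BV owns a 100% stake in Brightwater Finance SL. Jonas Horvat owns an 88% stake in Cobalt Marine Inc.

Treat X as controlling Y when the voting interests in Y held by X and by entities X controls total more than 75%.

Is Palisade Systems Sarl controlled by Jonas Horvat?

Jonas holds 88% of Cobalt, so Jonas controls Cobalt.
Jonas holds 100% of Auriga, so Jonas controls Auriga.
Cobalt and Auriga and Jonas together hold 9% + 80% + 5% = 94% of Ironvale, so Jonas controls Ironvale.
Ironvale holds 100% of Brightwater, so Jonas controls Brightwater.
In Palisade, Jonas's side holds only 75%, not > 75%.
So Jonas does not control Palisade.

No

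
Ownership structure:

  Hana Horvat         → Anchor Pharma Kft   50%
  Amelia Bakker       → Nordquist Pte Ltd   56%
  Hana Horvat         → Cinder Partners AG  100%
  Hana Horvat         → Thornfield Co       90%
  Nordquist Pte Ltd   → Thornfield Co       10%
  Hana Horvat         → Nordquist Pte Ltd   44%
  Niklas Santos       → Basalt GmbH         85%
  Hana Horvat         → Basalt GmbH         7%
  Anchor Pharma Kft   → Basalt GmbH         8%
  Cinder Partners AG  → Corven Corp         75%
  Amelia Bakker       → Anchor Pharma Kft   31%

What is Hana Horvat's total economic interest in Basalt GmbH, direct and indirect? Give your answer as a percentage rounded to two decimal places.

11.00%

Hana reaches Basalt along 2 paths.
Via Anchor: 50% × 8% = 4%.
Direct stake: 7% = 7%.
Total: 4% + 7% = 11%.
Rounded: 11.00%.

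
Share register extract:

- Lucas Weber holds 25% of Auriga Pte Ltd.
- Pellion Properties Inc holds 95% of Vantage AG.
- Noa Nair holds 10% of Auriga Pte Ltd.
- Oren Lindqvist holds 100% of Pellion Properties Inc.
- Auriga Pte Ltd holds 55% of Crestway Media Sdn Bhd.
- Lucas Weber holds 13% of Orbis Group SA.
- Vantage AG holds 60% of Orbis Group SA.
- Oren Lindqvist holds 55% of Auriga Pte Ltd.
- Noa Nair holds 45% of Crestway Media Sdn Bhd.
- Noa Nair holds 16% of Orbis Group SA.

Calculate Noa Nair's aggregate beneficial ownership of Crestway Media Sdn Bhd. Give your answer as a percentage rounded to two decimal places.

50.50%

Noa reaches Crestway along 2 paths.
Direct stake: 45% = 45%.
Via Auriga: 10% × 55% = 5.5%.
Total: 45% + 5.5% = 50.5%.
Rounded: 50.50%.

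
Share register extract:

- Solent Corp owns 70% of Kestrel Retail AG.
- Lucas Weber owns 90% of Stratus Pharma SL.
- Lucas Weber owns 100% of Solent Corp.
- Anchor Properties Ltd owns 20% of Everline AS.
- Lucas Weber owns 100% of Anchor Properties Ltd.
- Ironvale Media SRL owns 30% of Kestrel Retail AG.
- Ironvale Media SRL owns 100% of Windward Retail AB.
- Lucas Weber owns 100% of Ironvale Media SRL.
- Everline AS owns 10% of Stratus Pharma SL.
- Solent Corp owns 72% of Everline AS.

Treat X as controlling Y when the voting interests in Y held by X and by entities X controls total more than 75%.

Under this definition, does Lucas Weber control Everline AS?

Lucas holds 100% of Anchor, so Lucas controls Anchor.
Lucas holds 100% of Solent, so Lucas controls Solent.
Solent and Anchor together hold 72% + 20% = 92% of Everline, so Lucas controls Everline.

Yes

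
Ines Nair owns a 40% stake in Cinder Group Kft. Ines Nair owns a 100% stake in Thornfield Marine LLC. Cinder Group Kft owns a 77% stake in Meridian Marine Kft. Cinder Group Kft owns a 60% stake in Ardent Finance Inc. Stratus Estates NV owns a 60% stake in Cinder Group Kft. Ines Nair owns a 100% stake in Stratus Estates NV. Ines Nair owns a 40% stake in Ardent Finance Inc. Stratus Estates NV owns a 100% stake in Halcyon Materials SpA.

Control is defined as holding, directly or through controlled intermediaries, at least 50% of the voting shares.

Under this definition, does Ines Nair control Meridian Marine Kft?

Ines holds 100% of Stratus, so Ines controls Stratus.
Stratus and Ines together hold 60% + 40% = 100% of Cinder, so Ines controls Cinder.
Cinder holds 77% of Meridian, so Ines controls Meridian.

Yes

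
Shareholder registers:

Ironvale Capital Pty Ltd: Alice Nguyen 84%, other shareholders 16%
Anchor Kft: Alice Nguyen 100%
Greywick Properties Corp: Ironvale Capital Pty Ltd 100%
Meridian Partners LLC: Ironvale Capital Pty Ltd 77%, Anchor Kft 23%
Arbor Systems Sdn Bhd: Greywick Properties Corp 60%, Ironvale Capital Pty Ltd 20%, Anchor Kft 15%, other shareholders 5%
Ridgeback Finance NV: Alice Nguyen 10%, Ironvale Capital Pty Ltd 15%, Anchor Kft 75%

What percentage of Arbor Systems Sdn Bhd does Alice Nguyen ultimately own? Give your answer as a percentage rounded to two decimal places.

Alice reaches Arbor along 3 paths.
Via Ironvale → Greywick: 84% × 100% × 60% = 50.4%.
Via Ironvale: 84% × 20% = 16.8%.
Via Anchor: 100% × 15% = 15%.
Total: 50.4% + 16.8% + 15% = 82.2%.
Rounded: 82.20%.

82.20%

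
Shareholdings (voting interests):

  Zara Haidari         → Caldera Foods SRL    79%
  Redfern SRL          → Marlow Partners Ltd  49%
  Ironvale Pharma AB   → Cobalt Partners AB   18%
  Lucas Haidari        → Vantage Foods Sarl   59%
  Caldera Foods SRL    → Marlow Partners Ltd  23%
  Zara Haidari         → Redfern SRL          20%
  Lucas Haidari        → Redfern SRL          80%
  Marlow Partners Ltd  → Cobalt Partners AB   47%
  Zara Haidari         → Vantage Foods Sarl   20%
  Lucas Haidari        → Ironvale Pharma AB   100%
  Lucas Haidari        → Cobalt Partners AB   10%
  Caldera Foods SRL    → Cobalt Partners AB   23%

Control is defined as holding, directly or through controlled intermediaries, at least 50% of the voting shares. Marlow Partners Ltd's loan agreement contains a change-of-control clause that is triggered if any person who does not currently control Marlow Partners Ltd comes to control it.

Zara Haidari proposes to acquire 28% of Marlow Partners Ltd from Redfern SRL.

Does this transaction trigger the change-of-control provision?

Yes

The purchase adds only to Zara's holdings (Redfern's stake shrinks), so Zara is the only person who could newly come to control Marlow.
Zara holds 79% of Caldera, so Zara controls Caldera.
In Marlow, Zara's side holds only 23%, not ≥ 50%.
So before the transaction, Zara does not control Marlow.
After the purchase, Zara holds 28% of Marlow directly, and Redfern's stake falls to 21%.
Caldera and Zara together hold 23% + 28% = 51% of Marlow, so Zara controls Marlow.
Zara did not control Marlow before and does after, so the clause is triggered.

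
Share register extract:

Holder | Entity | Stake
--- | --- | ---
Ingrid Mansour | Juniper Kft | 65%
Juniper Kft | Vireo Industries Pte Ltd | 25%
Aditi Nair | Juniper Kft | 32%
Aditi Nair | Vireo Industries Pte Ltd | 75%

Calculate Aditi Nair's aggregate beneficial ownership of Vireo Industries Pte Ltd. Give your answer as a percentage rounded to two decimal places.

Aditi reaches Vireo along 2 paths.
Direct stake: 75% = 75%.
Via Juniper: 32% × 25% = 8%.
Total: 75% + 8% = 83%.
Rounded: 83.00%.

83.00%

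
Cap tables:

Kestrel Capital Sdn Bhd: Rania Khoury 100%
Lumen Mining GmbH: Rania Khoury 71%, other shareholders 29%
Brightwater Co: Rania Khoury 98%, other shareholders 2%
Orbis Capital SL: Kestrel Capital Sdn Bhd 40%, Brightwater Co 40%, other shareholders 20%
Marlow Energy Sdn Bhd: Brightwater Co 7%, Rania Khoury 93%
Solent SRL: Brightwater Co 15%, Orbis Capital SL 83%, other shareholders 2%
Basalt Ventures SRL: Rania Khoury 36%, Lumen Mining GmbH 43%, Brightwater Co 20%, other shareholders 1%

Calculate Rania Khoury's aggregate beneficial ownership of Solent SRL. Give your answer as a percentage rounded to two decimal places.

80.44%

Rania reaches Solent along 3 paths.
Via Brightwater: 98% × 15% = 14.7%.
Via Kestrel → Orbis: 100% × 40% × 83% = 33.2%.
Via Brightwater → Orbis: 98% × 40% × 83% = 32.536%.
Total: 14.7% + 33.2% + 32.536% = 80.436%.
Rounded: 80.44%.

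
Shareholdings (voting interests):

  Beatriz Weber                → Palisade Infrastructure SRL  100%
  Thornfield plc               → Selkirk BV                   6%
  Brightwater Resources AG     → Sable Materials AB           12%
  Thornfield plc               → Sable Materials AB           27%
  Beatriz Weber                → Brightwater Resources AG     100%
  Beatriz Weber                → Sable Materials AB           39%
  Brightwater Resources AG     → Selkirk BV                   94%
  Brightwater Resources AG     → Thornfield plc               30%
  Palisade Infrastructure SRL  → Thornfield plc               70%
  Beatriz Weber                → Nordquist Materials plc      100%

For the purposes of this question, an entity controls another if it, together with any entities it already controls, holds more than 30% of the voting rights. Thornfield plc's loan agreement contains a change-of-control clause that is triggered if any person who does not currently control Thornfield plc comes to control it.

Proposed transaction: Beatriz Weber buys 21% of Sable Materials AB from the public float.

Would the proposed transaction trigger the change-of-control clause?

No

The purchase changes only Beatriz's holdings, so Beatriz is the only person who could newly come to control Thornfield.
Beatriz holds 100% of Brightwater, so Beatriz controls Brightwater.
Beatriz holds 100% of Palisade, so Beatriz controls Palisade.
Brightwater and Palisade together hold 30% + 70% = 100% of Thornfield, so Beatriz controls Thornfield.
So Beatriz already controls Thornfield before the transaction.
After the purchase, Beatriz's direct stake in Sable rises to 39% + 21% = 60%.
Beatriz controlled Thornfield already, so this is not a new person acquiring control; every other person's position is unchanged or reduced.
No new person acquires control, so the clause is not triggered.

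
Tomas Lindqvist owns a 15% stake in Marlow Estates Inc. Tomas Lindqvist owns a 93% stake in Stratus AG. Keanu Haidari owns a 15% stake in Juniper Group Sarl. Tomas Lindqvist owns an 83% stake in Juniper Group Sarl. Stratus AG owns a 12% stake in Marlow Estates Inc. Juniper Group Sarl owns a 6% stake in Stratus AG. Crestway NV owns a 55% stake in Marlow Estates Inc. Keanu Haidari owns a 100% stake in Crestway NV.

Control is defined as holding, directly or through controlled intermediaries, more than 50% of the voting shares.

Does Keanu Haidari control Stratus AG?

No

Keanu holds 100% of Crestway, so Keanu controls Crestway.
Crestway holds 55% of Marlow, so Keanu controls Marlow.
Neither Keanu nor any entity Keanu controls holds any voting interest in Stratus.
So Keanu does not control Stratus.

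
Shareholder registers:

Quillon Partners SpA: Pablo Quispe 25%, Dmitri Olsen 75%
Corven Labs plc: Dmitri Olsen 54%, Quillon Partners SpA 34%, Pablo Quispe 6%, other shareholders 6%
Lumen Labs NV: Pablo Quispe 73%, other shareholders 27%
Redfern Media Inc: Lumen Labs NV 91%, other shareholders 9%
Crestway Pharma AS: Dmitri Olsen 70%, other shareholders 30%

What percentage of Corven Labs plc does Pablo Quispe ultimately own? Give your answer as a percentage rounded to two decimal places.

Pablo reaches Corven along 2 paths.
Via Quillon: 25% × 34% = 8.5%.
Direct stake: 6% = 6%.
Total: 8.5% + 6% = 14.5%.
Rounded: 14.50%.

14.50%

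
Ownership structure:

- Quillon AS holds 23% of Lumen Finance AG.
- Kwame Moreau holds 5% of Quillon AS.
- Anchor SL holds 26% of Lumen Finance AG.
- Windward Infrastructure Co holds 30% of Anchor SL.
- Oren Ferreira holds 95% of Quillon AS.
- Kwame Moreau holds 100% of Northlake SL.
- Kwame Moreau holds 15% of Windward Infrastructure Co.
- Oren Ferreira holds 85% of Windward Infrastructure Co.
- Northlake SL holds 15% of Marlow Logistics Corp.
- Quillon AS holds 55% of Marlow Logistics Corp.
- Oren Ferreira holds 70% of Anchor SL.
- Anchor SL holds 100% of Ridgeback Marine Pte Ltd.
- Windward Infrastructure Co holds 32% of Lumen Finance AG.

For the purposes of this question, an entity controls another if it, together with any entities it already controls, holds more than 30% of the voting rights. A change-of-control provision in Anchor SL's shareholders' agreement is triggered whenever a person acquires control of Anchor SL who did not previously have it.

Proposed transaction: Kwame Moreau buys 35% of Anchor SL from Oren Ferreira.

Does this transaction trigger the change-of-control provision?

Yes

The purchase adds only to Kwame's holdings (Oren's stake shrinks), so Kwame is the only person who could newly come to control Anchor.
Kwame holds 100% of Northlake, so Kwame controls Northlake.
Neither Kwame nor any entity Kwame controls holds any voting interest in Anchor.
So before the transaction, Kwame does not control Anchor.
After the purchase, Kwame holds 35% of Anchor directly, and Oren's stake falls to 35%.
Kwame holds 35% of Anchor, so Kwame controls Anchor.
Kwame did not control Anchor before and does after, so the clause is triggered.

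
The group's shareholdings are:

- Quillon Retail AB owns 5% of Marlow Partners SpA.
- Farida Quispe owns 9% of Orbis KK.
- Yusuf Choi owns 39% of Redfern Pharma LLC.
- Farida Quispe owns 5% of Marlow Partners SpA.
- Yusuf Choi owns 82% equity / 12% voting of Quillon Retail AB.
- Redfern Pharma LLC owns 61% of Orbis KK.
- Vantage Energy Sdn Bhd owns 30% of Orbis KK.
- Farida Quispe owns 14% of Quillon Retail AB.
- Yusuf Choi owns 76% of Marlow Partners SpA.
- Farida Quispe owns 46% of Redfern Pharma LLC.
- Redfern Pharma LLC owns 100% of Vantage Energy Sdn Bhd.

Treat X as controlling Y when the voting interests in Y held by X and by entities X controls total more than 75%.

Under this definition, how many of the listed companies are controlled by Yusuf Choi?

Yusuf holds 76% of Marlow, so Yusuf controls Marlow.
No other company's threshold is met.
Yusuf controls 1 company.

1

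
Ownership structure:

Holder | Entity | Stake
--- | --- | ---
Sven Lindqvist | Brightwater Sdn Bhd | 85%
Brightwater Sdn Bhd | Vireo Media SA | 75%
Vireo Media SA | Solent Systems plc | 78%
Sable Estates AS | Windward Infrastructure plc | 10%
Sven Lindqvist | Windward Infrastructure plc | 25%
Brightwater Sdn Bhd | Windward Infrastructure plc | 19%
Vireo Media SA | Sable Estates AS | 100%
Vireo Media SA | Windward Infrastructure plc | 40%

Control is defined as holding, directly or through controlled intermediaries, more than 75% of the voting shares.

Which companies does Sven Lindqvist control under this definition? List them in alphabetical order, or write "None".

Sven holds 85% of Brightwater, so Sven controls Brightwater.
No other company's threshold is met.

Brightwater Sdn Bhd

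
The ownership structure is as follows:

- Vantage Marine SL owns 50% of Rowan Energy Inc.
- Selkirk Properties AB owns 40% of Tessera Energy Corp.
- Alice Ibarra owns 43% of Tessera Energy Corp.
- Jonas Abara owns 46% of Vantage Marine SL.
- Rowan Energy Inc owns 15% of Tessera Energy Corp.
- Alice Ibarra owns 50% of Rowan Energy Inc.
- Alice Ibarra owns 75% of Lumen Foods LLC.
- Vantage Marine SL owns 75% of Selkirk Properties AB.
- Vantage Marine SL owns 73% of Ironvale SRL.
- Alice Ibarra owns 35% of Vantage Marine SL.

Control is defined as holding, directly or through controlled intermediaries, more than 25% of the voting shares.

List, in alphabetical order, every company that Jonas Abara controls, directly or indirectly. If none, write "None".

Jonas holds 46% of Vantage, so Jonas controls Vantage.
Vantage holds 50% of Rowan, so Jonas controls Rowan.
Vantage holds 75% of Selkirk, so Jonas controls Selkirk.
Vantage holds 73% of Ironvale, so Jonas controls Ironvale.
Rowan and Selkirk together hold 15% + 40% = 55% of Tessera, so Jonas controls Tessera.
No other company's threshold is met.

Ironvale SRL, Rowan Energy Inc, Selkirk Properties AB, Tessera Energy Corp, Vantage Marine SL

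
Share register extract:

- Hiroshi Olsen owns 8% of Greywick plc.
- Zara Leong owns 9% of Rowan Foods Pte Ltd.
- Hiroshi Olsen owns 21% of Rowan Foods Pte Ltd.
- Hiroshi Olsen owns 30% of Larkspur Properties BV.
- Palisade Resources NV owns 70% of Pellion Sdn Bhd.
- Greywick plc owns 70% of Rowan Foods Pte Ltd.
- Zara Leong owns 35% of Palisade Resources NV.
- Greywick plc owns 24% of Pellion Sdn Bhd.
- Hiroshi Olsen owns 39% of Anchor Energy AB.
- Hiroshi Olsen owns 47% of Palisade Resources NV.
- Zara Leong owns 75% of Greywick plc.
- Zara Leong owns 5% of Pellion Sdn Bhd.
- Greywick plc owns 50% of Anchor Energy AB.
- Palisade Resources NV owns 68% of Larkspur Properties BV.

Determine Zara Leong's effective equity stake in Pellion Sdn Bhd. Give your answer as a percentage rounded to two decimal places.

47.50%

Zara reaches Pellion along 3 paths.
Via Palisade: 35% × 70% = 24.5%.
Via Greywick: 75% × 24% = 18%.
Direct stake: 5% = 5%.
Total: 24.5% + 18% + 5% = 47.5%.
Rounded: 47.50%.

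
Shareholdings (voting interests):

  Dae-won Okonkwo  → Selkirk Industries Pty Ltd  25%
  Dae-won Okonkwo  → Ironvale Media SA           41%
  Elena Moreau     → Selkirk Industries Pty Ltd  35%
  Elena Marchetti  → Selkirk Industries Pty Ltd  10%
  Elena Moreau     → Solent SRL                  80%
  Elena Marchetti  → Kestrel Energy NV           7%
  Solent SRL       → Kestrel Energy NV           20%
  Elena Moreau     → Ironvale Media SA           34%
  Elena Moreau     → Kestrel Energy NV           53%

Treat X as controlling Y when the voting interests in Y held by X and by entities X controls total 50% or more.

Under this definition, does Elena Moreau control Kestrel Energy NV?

Elena Moreau holds 80% of Solent, so Elena Moreau controls Solent.
Solent and Elena Moreau together hold 20% + 53% = 73% of Kestrel, so Elena Moreau controls Kestrel.

Yes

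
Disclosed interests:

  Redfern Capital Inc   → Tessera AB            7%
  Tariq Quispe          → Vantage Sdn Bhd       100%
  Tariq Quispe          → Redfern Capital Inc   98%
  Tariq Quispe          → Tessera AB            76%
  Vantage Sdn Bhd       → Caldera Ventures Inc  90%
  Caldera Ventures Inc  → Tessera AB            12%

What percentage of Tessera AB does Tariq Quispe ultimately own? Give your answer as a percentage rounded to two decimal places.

Tariq reaches Tessera along 3 paths.
Via Redfern: 98% × 7% = 6.86%.
Direct stake: 76% = 76%.
Via Vantage → Caldera: 100% × 90% × 12% = 10.8%.
Total: 6.86% + 76% + 10.8% = 93.66%.

93.66%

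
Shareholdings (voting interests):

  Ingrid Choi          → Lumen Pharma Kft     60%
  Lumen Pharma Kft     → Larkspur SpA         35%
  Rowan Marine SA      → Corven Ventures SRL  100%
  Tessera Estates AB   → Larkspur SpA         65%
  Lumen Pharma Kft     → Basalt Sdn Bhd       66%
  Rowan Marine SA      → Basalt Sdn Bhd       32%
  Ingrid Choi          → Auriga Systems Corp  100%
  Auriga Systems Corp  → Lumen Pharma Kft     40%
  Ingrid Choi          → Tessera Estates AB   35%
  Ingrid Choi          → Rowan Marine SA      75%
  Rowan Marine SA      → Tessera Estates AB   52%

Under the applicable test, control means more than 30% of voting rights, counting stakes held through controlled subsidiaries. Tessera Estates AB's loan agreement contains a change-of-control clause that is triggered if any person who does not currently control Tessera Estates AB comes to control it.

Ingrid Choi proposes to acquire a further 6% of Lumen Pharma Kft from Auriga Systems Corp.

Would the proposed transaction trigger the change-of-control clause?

No

The purchase adds only to Ingrid's holdings (Auriga's stake shrinks), so Ingrid is the only person who could newly come to control Tessera.
Ingrid holds 75% of Rowan, so Ingrid controls Rowan.
Ingrid and Rowan together hold 35% + 52% = 87% of Tessera, so Ingrid controls Tessera.
So Ingrid already controls Tessera before the transaction.
After the purchase, Ingrid's direct stake in Lumen rises to 60% + 6% = 66%, and Auriga's stake falls to 34%.
Ingrid controlled Tessera already, so this is not a new person acquiring control; every other person's position is unchanged or reduced.
No new person acquires control, so the clause is not triggered.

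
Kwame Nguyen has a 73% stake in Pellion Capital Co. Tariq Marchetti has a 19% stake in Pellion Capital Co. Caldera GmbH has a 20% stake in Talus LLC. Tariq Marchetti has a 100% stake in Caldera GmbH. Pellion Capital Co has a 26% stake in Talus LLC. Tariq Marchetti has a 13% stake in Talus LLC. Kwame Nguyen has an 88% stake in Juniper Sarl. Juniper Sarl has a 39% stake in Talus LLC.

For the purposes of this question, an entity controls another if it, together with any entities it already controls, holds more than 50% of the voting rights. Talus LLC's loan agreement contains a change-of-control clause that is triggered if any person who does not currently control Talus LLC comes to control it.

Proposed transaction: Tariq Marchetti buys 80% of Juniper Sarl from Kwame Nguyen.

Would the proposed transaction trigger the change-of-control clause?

Yes

The purchase adds only to Tariq's holdings (Kwame's stake shrinks), so Tariq is the only person who could newly come to control Talus.
Tariq holds 100% of Caldera, so Tariq controls Caldera.
In Talus, Tariq's side holds only 20% + 13% = 33%, not > 50%.
So before the transaction, Tariq does not control Talus.
After the purchase, Tariq holds 80% of Juniper directly, and Kwame's stake falls to 8%.
Tariq holds 80% of Juniper, so Tariq controls Juniper.
Caldera and Juniper and Tariq together hold 20% + 39% + 13% = 72% of Talus, so Tariq controls Talus.
Tariq did not control Talus before and does after, so the clause is triggered.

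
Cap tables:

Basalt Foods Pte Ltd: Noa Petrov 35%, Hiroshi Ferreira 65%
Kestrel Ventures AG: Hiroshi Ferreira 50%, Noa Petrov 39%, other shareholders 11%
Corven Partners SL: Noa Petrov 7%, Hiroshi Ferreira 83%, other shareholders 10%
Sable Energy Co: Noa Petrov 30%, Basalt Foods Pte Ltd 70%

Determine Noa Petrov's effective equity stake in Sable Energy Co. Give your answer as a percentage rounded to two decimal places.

54.50%

Noa reaches Sable along 2 paths.
Direct stake: 30% = 30%.
Via Basalt: 35% × 70% = 24.5%.
Total: 30% + 24.5% = 54.5%.
Rounded: 54.50%.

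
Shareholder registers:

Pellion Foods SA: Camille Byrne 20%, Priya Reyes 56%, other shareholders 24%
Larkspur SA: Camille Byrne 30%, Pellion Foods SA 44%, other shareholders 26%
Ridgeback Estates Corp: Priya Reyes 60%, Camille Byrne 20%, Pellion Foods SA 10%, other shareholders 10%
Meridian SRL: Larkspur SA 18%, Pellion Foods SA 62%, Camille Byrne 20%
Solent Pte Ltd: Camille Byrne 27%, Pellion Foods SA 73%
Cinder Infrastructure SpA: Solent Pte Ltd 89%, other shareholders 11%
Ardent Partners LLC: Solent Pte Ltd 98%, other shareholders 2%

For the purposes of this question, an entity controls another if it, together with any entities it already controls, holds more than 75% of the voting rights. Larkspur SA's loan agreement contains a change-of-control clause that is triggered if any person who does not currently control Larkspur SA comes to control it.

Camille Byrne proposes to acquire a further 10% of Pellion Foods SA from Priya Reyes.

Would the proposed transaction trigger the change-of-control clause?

No

The purchase adds only to Camille's holdings (Priya's stake shrinks), so Camille is the only person who could newly come to control Larkspur.
Camille's largest direct stake is 30% in Larkspur, which does not meet the threshold, so Camille controls no company.
In Larkspur, Camille's side holds only 30%, not > 75%.
So before the transaction, Camille does not control Larkspur.
After the purchase, Camille's direct stake in Pellion rises to 20% + 10% = 30%, and Priya's stake falls to 46%.
Camille's side now holds 30% of Pellion, not > 75%, so Camille still does not control Pellion.
After the transaction, Camille's side holds 30% of Larkspur, not > 75%, so Camille still does not control Larkspur.
No new person acquires control, so the clause is not triggered.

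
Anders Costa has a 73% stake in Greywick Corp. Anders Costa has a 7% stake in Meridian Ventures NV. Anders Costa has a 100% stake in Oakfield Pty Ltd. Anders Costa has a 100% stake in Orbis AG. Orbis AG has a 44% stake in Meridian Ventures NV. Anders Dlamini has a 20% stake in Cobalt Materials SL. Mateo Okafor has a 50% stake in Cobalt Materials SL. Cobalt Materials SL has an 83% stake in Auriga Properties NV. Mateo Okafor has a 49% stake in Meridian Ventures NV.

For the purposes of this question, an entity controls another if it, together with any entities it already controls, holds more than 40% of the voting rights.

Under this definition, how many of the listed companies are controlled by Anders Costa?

Anders Costa holds 100% of Orbis, so Anders Costa controls Orbis.
Anders Costa holds 73% of Greywick, so Anders Costa controls Greywick.
Orbis and Anders Costa together hold 44% + 7% = 51% of Meridian, so Anders Costa controls Meridian.
Anders Costa holds 100% of Oakfield, so Anders Costa controls Oakfield.
No other company's threshold is met.
Anders Costa controls 4 companies.

4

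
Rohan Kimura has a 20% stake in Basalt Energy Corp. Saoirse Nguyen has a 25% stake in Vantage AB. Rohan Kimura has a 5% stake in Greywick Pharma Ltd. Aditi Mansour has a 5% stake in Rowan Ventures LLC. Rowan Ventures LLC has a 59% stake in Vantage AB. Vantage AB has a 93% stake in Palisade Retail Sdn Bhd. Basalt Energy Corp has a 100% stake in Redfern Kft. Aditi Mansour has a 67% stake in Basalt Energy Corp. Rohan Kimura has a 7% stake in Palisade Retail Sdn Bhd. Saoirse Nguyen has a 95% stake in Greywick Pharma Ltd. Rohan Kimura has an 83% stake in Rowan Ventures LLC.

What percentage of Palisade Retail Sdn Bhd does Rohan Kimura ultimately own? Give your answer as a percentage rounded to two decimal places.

Rohan reaches Palisade along 2 paths.
Via Rowan → Vantage: 83% × 59% × 93% = 45.5421%.
Direct stake: 7% = 7%.
Total: 45.5421% + 7% = 52.5421%.
Rounded: 52.54%.

52.54%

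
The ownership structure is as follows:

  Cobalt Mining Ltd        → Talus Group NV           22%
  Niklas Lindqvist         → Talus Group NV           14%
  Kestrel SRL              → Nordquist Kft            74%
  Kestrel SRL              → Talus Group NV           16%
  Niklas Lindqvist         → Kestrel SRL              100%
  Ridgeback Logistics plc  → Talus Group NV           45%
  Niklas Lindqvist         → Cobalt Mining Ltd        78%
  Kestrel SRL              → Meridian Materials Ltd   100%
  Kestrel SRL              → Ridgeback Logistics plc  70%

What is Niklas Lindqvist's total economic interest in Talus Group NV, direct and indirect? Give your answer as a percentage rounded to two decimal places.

78.66%

Niklas reaches Talus along 4 paths.
Direct stake: 14% = 14%.
Via Cobalt: 78% × 22% = 17.16%.
Via Kestrel → Ridgeback: 100% × 70% × 45% = 31.5%.
Via Kestrel: 100% × 16% = 16%.
Total: 14% + 17.16% + 31.5% + 16% = 78.66%.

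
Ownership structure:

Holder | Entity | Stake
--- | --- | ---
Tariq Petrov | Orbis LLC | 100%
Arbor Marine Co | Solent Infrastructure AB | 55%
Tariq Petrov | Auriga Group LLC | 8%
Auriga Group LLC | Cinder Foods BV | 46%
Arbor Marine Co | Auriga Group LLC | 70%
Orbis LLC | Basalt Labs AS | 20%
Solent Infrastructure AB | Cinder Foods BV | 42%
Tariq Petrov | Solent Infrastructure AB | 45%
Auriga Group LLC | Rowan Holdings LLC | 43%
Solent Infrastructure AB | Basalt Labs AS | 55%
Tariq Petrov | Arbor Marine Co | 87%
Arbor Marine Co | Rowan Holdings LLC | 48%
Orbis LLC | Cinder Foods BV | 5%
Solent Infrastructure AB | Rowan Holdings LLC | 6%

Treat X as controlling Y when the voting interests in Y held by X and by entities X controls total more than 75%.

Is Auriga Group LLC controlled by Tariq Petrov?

Yes

Tariq holds 87% of Arbor, so Tariq controls Arbor.
Arbor and Tariq together hold 70% + 8% = 78% of Auriga, so Tariq controls Auriga.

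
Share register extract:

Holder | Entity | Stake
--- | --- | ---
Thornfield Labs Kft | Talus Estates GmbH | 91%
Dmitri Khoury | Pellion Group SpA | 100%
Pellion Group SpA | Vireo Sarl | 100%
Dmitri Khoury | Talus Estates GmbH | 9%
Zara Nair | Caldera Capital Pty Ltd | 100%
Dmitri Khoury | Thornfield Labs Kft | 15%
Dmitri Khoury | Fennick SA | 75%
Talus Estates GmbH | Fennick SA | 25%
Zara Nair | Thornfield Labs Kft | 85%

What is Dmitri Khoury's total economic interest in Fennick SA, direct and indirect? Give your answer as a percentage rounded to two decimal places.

80.66%

Dmitri reaches Fennick along 3 paths.
Direct stake: 75% = 75%.
Via Thornfield → Talus: 15% × 91% × 25% = 3.4125%.
Via Talus: 9% × 25% = 2.25%.
Total: 75% + 3.4125% + 2.25% = 80.6625%.
Rounded: 80.66%.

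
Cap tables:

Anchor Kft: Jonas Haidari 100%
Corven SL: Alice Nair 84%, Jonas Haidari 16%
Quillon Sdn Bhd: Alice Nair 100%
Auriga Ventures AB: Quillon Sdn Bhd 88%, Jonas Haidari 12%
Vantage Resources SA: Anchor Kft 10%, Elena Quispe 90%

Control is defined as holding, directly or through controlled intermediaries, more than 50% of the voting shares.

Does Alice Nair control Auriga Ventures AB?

Yes

Alice holds 100% of Quillon, so Alice controls Quillon.
Quillon holds 88% of Auriga, so Alice controls Auriga.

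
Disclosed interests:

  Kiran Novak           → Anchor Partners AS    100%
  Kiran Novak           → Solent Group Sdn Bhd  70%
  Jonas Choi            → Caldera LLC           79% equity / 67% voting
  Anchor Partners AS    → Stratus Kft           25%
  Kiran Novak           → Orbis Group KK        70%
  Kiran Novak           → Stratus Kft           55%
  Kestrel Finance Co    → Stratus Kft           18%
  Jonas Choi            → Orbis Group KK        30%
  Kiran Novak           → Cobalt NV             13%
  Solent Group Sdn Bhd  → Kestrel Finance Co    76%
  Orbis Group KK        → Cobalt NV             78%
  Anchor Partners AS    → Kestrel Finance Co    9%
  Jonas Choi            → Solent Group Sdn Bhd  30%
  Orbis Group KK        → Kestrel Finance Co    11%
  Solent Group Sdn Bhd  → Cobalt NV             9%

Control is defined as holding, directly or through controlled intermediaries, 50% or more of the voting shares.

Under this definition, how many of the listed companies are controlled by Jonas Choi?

Jonas holds 67% of Caldera, so Jonas controls Caldera.
No other company's threshold is met.
Jonas controls 1 company.

1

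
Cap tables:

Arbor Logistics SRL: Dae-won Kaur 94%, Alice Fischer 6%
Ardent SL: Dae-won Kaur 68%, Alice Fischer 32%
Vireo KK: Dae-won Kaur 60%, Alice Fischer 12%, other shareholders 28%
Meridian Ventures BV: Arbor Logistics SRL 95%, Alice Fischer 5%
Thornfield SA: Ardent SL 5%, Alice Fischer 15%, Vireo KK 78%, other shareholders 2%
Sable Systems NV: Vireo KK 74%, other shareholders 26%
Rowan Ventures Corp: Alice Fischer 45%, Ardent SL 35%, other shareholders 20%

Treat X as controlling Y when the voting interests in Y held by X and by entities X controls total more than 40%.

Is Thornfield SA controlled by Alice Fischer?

No

Alice holds 45% of Rowan, so Alice controls Rowan.
In Thornfield, Alice's side holds only 15%, not > 40%.
So Alice does not control Thornfield.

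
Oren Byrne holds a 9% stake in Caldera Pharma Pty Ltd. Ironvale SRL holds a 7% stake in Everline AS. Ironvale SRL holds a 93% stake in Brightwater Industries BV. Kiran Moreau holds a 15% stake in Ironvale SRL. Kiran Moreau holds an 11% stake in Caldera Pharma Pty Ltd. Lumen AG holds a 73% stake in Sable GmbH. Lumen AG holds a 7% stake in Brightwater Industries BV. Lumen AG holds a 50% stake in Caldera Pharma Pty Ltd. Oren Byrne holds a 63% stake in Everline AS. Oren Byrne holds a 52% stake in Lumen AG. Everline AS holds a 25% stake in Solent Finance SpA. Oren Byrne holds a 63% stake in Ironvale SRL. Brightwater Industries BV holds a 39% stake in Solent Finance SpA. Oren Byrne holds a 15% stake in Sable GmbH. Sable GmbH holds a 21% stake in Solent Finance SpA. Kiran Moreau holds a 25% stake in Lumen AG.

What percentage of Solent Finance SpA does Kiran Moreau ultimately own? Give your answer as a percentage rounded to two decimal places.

10.22%

Kiran reaches Solent along 4 paths.
Via Ironvale → Brightwater: 15% × 93% × 39% = 5.4405%.
Via Lumen → Brightwater: 25% × 7% × 39% = 0.6825%.
Via Ironvale → Everline: 15% × 7% × 25% = 0.2625%.
Via Lumen → Sable: 25% × 73% × 21% = 3.8325%.
Total: 5.4405% + 0.6825% + 0.2625% + 3.8325% = 10.218%.
Rounded: 10.22%.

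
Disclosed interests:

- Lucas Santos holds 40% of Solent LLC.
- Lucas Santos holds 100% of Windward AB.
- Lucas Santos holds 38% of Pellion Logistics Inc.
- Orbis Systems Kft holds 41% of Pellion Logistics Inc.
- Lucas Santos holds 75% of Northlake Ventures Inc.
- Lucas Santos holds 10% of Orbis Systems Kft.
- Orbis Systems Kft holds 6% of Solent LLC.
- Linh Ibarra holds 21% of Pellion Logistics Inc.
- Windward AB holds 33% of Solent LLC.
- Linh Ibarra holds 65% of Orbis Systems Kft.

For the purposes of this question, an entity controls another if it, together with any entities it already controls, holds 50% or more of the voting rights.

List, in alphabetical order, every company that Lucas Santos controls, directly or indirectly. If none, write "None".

Northlake Ventures Inc, Solent LLC, Windward AB

Lucas holds 100% of Windward, so Lucas controls Windward.
Lucas holds 75% of Northlake, so Lucas controls Northlake.
Windward and Lucas together hold 33% + 40% = 73% of Solent, so Lucas controls Solent.
No other company's threshold is met.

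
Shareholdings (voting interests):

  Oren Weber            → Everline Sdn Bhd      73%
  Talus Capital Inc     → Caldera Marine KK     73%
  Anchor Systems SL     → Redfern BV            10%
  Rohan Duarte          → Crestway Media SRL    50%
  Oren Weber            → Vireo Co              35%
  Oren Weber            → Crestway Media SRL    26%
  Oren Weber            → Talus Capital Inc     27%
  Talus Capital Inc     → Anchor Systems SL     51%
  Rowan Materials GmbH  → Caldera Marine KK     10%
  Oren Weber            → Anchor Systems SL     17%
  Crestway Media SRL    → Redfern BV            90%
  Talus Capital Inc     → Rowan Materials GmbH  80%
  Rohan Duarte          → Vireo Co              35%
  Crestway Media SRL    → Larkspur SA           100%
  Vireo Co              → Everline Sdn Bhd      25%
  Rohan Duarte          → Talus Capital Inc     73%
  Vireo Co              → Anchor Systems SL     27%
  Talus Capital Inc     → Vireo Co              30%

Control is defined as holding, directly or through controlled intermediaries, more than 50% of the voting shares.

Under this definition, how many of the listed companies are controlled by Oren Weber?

1

Oren holds 73% of Everline, so Oren controls Everline.
No other company's threshold is met.
Oren controls 1 company.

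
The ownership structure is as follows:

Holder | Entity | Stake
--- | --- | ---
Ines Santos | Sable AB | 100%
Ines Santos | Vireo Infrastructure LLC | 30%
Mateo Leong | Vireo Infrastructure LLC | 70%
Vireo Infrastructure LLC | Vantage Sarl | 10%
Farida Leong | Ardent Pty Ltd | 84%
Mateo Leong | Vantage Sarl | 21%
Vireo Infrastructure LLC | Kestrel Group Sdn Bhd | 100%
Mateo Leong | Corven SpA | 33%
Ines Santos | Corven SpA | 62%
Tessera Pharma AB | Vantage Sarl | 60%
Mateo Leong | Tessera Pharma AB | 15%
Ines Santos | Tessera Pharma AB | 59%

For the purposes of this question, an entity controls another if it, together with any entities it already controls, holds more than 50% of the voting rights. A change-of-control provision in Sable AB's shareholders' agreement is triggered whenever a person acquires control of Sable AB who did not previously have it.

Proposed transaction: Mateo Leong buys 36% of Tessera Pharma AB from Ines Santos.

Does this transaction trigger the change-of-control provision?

No

The purchase adds only to Mateo's holdings (Ines's stake shrinks), so Mateo is the only person who could newly come to control Sable.
Mateo holds 70% of Vireo, so Mateo controls Vireo.
Vireo holds 100% of Kestrel, so Mateo controls Kestrel.
Neither Mateo nor any entity Mateo controls holds any voting interest in Sable.
So before the transaction, Mateo does not control Sable.
After the purchase, Mateo's direct stake in Tessera rises to 15% + 36% = 51%, and Ines's stake falls to 23%.
Mateo holds 51% of Tessera, so Mateo controls Tessera.
Tessera and Vireo and Mateo together hold 60% + 10% + 21% = 91% of Vantage, so Mateo controls Vantage.
After the transaction, neither Mateo nor any entity Mateo controls holds a voting interest in Sable, so Mateo still does not control it.
No new person acquires control, so the clause is not triggered.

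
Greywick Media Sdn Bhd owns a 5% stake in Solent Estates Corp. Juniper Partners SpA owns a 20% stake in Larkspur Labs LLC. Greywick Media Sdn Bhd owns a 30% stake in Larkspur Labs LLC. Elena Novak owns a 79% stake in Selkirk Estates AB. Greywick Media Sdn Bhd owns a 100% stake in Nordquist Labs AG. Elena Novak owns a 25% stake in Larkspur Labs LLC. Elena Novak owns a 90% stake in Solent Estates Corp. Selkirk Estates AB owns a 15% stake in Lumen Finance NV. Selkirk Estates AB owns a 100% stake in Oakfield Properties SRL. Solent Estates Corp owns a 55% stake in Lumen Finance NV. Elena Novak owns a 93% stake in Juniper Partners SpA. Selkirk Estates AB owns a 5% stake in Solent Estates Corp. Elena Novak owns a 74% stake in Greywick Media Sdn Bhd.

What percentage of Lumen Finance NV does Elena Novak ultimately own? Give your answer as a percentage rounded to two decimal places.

Elena reaches Lumen along 4 paths.
Via Greywick → Solent: 74% × 5% × 55% = 2.035%.
Via Solent: 90% × 55% = 49.5%.
Via Selkirk → Solent: 79% × 5% × 55% = 2.1725%.
Via Selkirk: 79% × 15% = 11.85%.
Total: 2.035% + 49.5% + 2.1725% + 11.85% = 65.5575%.
Rounded: 65.56%.

65.56%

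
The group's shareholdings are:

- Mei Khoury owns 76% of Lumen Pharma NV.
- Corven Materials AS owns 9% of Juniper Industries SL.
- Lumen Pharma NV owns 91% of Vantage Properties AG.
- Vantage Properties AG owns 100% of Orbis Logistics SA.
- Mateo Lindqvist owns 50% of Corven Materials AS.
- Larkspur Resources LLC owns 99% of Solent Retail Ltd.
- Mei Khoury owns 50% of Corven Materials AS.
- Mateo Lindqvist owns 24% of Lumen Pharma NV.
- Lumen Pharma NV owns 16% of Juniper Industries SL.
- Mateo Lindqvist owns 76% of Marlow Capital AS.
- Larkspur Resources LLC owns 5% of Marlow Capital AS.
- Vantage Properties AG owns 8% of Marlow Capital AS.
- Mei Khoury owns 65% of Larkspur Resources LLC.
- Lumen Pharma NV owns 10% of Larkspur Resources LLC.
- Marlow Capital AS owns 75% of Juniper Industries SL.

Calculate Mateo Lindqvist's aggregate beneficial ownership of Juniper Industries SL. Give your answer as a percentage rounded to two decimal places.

Mateo reaches Juniper along 5 paths.
Via Lumen → Larkspur → Marlow: 24% × 10% × 5% × 75% = 0.09%.
Via Lumen → Vantage → Marlow: 24% × 91% × 8% × 75% = 1.3104%.
Via Marlow: 76% × 75% = 57%.
Via Lumen: 24% × 16% = 3.84%.
Via Corven: 50% × 9% = 4.5%.
Total: 0.09% + 1.3104% + 57% + 3.84% + 4.5% = 66.7404%.
Rounded: 66.74%.

66.74%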